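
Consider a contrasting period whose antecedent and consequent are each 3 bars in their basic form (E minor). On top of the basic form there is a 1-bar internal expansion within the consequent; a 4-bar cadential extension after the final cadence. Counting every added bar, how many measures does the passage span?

11 measures

Basic contrasting period: 3 + 3 = 6 bars.
6 (basic form) + 1 (internal expansion) + 4 (cadential extension) = 11.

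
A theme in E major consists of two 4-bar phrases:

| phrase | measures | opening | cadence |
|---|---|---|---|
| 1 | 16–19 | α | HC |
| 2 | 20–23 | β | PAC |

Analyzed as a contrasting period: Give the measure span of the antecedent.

measures 16–19

The antecedent is the phrase ending with the weaker cadence (half cadence, phrase 1) and the consequent the one ending more conclusively (perfect authentic cadence, phrase 2); the antecedent is mm. 16–19.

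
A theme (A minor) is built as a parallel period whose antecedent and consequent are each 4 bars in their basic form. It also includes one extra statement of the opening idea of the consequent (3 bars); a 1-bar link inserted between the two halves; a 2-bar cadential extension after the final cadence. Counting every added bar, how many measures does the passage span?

14 measures

Basic parallel period: 4 + 4 = 8 bars.
8 (basic form) + 3 (extra statement) + 1 (link) + 2 (cadential extension) = 14.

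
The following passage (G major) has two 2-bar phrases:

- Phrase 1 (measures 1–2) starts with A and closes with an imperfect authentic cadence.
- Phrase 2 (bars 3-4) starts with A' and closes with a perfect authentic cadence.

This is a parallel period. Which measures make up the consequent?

measures 3–4

The phrase ending with the weaker cadence (imperfect authentic cadence) is the antecedent; the one ending more conclusively (perfect authentic cadence) is the consequent. The consequent is measures 3–4.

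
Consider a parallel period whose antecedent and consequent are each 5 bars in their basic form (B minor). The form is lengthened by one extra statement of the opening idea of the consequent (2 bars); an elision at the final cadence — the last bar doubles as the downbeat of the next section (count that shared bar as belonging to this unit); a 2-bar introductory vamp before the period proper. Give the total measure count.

14 measures

Basic parallel period: 5 + 5 = 10 bars.
10 (basic form) + 2 (extra statement) + 2 (introduction) = 14.
The elision shares a bar with the next section but does not change this unit's count.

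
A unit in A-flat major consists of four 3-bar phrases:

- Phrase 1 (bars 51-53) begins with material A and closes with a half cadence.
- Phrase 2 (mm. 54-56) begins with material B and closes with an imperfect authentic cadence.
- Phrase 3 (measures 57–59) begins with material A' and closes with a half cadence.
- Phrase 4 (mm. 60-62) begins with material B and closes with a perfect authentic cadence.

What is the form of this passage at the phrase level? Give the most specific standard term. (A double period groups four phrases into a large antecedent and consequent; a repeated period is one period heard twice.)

parallel double period

Four phrases in two halves: the first half (measures 51-56) ends with an imperfect authentic cadence, the second (mm. 57–62) with a perfect authentic cadence — a large antecedent–consequent pair, i.e. a double period.
Phrase 3 begins with the same material as phrase 1, making it parallel.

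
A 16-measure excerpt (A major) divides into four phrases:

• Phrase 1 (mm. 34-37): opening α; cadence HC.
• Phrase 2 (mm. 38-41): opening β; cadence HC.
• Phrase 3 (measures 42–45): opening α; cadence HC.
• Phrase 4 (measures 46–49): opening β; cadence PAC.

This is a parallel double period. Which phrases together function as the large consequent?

phrases 3 and 4

In a double period the first pair of phrases (ending half cadence) is the large antecedent and the second pair (ending perfect authentic cadence) is the large consequent; the consequent is phrases 3 and 4.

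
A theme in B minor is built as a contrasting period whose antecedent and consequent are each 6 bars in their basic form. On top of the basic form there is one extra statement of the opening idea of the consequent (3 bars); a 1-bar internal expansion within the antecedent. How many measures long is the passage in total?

16 measures

Basic contrasting period: 6 + 6 = 12 bars.
12 (basic form) + 3 (extra statement) + 1 (internal expansion) = 16.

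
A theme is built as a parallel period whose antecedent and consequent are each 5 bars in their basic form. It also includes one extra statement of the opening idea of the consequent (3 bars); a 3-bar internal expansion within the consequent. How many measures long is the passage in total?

Basic parallel period: 5 + 5 = 10 bars.
10 (basic form) + 3 (extra statement) + 3 (internal expansion) = 16.

16 measures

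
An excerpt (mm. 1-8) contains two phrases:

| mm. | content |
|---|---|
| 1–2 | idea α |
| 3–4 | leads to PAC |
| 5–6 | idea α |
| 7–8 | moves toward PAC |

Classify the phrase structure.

Both phrases have the same opening (α) and the same cadence (perfect authentic cadence): the second is a restatement, not a consequent, so this is a repeated phrase rather than a period.

repeated phrase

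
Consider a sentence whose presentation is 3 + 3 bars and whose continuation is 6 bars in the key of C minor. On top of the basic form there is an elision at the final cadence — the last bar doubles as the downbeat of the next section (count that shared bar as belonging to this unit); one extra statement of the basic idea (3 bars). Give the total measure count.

15 measures

Basic sentence: 3 + 3 + 6 = 12 bars.
12 (basic form) + 3 (extra statement) = 15.
The elision shares a bar with the next section but does not change this unit's count.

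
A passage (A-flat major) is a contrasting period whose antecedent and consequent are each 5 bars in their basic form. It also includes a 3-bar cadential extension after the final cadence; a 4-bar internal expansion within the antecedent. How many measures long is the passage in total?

Basic contrasting period: 5 + 5 = 10 bars.
10 (basic form) + 3 (cadential extension) + 4 (internal expansion) = 17.

17 measures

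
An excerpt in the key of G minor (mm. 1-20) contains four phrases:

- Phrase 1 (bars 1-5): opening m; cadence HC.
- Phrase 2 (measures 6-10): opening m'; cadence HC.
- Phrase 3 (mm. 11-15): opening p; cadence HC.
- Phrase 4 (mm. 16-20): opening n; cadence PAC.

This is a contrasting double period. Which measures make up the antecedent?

measures 1–10

In a double period the first pair of phrases (ending half cadence) is the large antecedent and the second pair (ending perfect authentic cadence) is the large consequent; the antecedent is measures 1–10.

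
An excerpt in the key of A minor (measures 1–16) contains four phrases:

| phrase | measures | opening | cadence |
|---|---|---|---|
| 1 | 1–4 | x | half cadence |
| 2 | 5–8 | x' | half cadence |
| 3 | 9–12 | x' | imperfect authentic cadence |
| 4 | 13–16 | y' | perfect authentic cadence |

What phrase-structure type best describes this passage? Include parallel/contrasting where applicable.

parallel double period

Four phrases in two halves: the first half (mm. 1–8) ends with a half cadence, the second (mm. 9–16) with a perfect authentic cadence — a large antecedent–consequent pair, i.e. a double period.
Phrase 3 begins with the same material as phrase 1, making it parallel.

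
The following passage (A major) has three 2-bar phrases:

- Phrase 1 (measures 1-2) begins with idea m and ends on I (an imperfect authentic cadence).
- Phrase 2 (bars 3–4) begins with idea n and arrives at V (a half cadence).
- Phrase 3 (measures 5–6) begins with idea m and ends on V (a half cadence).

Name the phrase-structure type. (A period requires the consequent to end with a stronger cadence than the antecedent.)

phrase group

The final phrase closes with a half cadence, which is not stronger than the preceding half cadence; the 3 phrases lack an overall antecedent–consequent design and so form a phrase group.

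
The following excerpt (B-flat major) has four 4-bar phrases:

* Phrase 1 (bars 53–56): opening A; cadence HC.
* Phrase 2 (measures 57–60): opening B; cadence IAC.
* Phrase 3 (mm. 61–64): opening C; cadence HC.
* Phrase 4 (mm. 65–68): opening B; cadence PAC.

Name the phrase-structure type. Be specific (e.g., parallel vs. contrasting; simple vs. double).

Four phrases in two halves: the first half (mm. 53–60) ends with an imperfect authentic cadence, the second (mm. 61-68) with a perfect authentic cadence — a large antecedent–consequent pair, i.e. a double period.
Phrase 3 begins with different material from phrase 1, making it contrasting.

contrasting double period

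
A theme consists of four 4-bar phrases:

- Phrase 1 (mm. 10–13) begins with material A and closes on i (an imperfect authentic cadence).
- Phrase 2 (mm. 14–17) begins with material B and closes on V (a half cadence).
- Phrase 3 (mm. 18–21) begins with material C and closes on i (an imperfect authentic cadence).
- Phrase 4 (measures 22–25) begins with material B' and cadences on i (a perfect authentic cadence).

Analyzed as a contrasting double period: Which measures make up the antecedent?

In a double period the four phrases pair into a large antecedent (phrases 1–2, ending half cadence) and a large consequent (phrases 3–4, ending perfect authentic cadence). The antecedent spans measures 10-17.

measures 10–17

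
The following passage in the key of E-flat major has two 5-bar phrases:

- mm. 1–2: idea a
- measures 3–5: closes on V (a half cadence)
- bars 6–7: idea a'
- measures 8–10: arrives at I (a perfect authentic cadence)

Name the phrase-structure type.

Phrase 1 ends with a half cadence (weaker) and phrase 2 with a perfect authentic cadence (stronger): antecedent + consequent = a period.
The two phrases open with the same material (a / a'), so the period is parallel.

parallel period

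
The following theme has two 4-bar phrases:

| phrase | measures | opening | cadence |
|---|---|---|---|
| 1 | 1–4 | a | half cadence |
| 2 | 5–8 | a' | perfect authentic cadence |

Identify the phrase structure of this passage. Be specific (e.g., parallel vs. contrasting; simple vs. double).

parallel period

Phrase 1 ends with a half cadence (weaker) and phrase 2 with a perfect authentic cadence (stronger): antecedent + consequent = a period.
The two phrases open with the same material (a / a'), so the period is parallel.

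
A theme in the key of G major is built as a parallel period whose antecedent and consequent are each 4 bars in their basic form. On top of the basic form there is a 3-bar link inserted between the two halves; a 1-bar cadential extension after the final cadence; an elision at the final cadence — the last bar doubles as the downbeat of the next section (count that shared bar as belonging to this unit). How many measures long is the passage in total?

Basic parallel period: 4 + 4 = 8 bars.
8 (basic form) + 3 (link) + 1 (cadential extension) = 12.
The elision shares a bar with the next section but does not change this unit's count.

12 measures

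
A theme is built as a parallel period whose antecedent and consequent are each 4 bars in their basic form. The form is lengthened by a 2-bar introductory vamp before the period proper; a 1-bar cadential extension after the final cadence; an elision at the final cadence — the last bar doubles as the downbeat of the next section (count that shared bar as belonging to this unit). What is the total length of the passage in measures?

Basic parallel period: 4 + 4 = 8 bars.
8 (basic form) + 2 (introduction) + 1 (cadential extension) = 11.
The elision shares a bar with the next section but does not change this unit's count.

11 measures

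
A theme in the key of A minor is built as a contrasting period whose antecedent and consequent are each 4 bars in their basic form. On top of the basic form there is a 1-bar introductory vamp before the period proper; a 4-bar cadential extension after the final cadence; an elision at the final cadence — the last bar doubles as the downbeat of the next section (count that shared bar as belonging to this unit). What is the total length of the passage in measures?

13 measures

Basic contrasting period: 4 + 4 = 8 bars.
8 (basic form) + 1 (introduction) + 4 (cadential extension) = 13.
The elision shares a bar with the next section but does not change this unit's count.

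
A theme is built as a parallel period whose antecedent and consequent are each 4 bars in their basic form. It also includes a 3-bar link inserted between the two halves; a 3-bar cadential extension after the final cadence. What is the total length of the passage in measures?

14 measures

Basic parallel period: 4 + 4 = 8 bars.
8 (basic form) + 3 (link) + 3 (cadential extension) = 14.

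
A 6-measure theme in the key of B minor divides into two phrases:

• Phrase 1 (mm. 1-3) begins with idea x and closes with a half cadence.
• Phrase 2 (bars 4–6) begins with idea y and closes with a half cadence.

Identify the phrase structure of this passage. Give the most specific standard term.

phrase group

The second phrase closes with a half cadence, which is not stronger than the first phrase's half cadence; without a weak→strong cadential pair there is no antecedent–consequent relationship, so this is a phrase group rather than a period.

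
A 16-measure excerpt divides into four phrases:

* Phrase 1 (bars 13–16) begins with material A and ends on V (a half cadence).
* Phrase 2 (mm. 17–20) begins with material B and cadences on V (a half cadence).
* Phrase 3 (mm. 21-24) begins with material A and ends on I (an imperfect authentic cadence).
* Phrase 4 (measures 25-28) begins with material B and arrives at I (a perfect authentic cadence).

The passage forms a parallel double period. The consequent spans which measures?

measures 21–28

In a double period the four phrases pair into a large antecedent (phrases 1–2, ending half cadence) and a large consequent (phrases 3–4, ending perfect authentic cadence). The consequent spans mm. 21-28.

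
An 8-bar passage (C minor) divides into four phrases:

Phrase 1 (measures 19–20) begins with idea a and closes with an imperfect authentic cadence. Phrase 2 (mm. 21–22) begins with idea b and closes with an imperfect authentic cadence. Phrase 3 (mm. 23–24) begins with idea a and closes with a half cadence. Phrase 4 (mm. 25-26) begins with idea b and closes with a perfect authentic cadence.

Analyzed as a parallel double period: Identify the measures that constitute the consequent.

In a double period the four phrases pair into a large antecedent (phrases 1–2, ending imperfect authentic cadence) and a large consequent (phrases 3–4, ending perfect authentic cadence). The consequent spans mm. 23-26.

measures 23–26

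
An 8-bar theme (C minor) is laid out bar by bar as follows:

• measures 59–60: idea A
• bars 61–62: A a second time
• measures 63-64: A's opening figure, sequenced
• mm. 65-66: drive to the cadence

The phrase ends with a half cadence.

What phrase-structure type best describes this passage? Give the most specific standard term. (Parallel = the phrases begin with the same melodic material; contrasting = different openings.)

sentence

Basic idea (measures 59–60) + its repetition (mm. 61–62) form the presentation; fragmentation and cadence (bars 63-66) form the continuation — the 8-bar whole is a sentence.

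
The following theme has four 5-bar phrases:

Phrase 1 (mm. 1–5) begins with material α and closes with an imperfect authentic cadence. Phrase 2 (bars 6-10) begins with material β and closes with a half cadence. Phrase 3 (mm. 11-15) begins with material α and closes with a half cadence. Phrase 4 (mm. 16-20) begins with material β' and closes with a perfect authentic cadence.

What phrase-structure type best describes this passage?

parallel double period

Four phrases in two halves: the first half (bars 1–10) ends with a half cadence, the second (mm. 11–20) with a perfect authentic cadence — a large antecedent–consequent pair, i.e. a double period.
Phrase 3 begins with the same material as phrase 1, making it parallel.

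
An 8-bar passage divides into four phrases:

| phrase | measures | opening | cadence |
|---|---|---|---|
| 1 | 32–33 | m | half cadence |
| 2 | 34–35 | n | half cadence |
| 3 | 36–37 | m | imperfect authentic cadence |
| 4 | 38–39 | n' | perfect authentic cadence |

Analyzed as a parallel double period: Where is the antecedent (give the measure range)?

In a double period the four phrases pair into a large antecedent (phrases 1–2, ending half cadence) and a large consequent (phrases 3–4, ending perfect authentic cadence). The antecedent spans mm. 32–35.

measures 32–35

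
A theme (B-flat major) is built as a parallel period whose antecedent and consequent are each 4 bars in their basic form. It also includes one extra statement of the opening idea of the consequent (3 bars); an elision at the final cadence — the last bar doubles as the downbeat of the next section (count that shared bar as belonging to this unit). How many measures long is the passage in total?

11 measures

Basic parallel period: 4 + 4 = 8 bars.
8 (basic form) + 3 (extra statement) = 11.
The elision shares a bar with the next section but does not change this unit's count.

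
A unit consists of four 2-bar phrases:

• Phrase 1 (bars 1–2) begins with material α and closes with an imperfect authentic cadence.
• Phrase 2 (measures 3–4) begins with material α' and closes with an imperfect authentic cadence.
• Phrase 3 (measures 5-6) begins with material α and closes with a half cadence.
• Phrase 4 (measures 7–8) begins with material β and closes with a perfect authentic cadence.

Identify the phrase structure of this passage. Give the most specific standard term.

Four phrases in two halves: the first half (mm. 1-4) ends with an imperfect authentic cadence, the second (measures 5–8) with a perfect authentic cadence — a large antecedent–consequent pair, i.e. a double period.
Phrase 3 begins with the same material as phrase 1, making it parallel.

parallel double period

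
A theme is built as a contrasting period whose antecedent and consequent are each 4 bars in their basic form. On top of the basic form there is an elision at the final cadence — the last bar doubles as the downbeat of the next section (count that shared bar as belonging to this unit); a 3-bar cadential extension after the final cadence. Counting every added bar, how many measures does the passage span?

11 measures

Basic contrasting period: 4 + 4 = 8 bars.
8 (basic form) + 3 (cadential extension) = 11.
The elision shares a bar with the next section but does not change this unit's count.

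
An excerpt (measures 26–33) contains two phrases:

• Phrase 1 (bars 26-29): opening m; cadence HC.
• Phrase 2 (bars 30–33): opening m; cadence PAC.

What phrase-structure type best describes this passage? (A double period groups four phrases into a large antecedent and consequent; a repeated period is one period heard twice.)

Phrase 1 ends with a half cadence (weaker) and phrase 2 with a perfect authentic cadence (stronger): antecedent + consequent = a period.
The two phrases open with the same material (m / m), so the period is parallel.

parallel period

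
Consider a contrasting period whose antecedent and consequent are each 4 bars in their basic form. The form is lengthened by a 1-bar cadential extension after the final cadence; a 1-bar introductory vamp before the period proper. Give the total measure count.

10 measures

Basic contrasting period: 4 + 4 = 8 bars.
8 (basic form) + 1 (cadential extension) + 1 (introduction) = 10.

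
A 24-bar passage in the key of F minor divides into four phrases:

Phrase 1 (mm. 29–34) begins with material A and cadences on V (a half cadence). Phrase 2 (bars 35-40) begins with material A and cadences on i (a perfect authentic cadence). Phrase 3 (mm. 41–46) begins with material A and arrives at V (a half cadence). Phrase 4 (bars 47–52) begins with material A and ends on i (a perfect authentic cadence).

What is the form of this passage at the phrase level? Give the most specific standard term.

repeated period

The cadence pattern HC–PAC–HC–PAC is weak–strong twice, and phrases 3–4 restate phrases 1–2: a period heard twice, not a double period (which would end weakly at phrase 2).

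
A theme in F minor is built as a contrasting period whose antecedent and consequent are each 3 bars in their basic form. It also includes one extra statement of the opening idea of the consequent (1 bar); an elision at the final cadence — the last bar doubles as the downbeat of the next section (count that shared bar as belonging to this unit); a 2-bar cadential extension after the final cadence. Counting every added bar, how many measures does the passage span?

9 measures

Basic contrasting period: 3 + 3 = 6 bars.
6 (basic form) + 1 (extra statement) + 2 (cadential extension) = 9.
The elision shares a bar with the next section but does not change this unit's count.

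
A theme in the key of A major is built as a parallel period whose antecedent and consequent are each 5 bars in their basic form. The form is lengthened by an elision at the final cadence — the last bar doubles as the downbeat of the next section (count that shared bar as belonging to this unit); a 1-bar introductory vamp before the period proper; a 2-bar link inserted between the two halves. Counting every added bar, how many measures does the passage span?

13 measures

Basic parallel period: 5 + 5 = 10 bars.
10 (basic form) + 1 (introduction) + 2 (link) = 13.
The elision shares a bar with the next section but does not change this unit's count.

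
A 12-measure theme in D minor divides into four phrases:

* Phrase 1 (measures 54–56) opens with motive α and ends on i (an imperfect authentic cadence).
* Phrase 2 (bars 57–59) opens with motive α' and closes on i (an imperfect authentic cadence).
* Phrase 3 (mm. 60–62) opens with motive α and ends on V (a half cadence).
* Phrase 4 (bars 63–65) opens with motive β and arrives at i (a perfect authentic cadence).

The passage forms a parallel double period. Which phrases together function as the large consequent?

phrases 3 and 4

In a double period the first pair of phrases (ending imperfect authentic cadence) is the large antecedent and the second pair (ending perfect authentic cadence) is the large consequent; the consequent is phrases 3 and 4.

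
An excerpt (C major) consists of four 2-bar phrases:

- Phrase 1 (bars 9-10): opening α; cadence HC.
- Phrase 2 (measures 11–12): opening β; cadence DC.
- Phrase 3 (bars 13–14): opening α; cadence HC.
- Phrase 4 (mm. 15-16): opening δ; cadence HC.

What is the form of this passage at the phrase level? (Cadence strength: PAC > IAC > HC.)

phrase group

Phrase 4 ends with a half cadence, no stronger than phrase 2's deceptive cadence, so the four phrases do not form a double period; nor do phrases 3–4 duplicate 1–2, so it is not a repeated period. With no phrase reaching a conclusive cadence, the passage is a phrase group.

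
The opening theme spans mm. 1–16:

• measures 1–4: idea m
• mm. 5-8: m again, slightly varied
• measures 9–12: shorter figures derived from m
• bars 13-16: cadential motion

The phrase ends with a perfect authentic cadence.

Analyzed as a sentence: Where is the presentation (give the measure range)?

The presentation of a sentence is the basic idea (mm. 1-4) plus its repetition (mm. 5-8); the presentation is therefore measures 1–8.

measures 1–8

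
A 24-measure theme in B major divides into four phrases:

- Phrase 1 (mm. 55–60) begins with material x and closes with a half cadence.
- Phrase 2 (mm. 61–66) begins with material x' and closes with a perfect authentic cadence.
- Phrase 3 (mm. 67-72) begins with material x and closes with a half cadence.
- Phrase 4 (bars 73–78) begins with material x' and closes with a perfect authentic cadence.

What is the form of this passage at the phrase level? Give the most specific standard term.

repeated period

The cadence pattern HC–PAC–HC–PAC is weak–strong twice, and phrases 3–4 restate phrases 1–2: a period heard twice, not a double period (which would end weakly at phrase 2).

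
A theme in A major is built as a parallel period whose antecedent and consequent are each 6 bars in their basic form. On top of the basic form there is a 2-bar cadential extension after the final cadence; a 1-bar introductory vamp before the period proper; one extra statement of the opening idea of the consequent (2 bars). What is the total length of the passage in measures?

Basic parallel period: 6 + 6 = 12 bars.
12 (basic form) + 2 (cadential extension) + 1 (introduction) + 2 (extra statement) = 17.

17 measures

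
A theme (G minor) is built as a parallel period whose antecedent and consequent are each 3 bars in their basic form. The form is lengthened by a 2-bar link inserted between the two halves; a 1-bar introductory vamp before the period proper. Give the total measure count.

Basic parallel period: 3 + 3 = 6 bars.
6 (basic form) + 2 (link) + 1 (introduction) = 9.

9 measures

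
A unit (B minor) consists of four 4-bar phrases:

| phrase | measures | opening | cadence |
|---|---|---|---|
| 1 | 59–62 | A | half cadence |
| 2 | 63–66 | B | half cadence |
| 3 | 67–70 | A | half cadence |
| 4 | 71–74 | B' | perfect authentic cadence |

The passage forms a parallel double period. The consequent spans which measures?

measures 67–74

In a double period the four phrases pair into a large antecedent (phrases 1–2, ending half cadence) and a large consequent (phrases 3–4, ending perfect authentic cadence). The consequent spans bars 67-74.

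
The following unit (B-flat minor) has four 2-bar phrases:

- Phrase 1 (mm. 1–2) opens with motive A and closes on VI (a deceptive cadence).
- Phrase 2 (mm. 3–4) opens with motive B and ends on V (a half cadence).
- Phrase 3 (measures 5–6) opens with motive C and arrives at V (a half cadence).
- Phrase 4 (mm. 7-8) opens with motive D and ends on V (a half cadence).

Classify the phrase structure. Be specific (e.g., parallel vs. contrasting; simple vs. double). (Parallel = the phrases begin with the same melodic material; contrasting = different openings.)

Phrase 4 ends with a half cadence, no stronger than phrase 2's half cadence, so the four phrases do not form a double period; nor do phrases 3–4 duplicate 1–2, so it is not a repeated period. With no phrase reaching a conclusive cadence, the passage is a phrase group.

phrase group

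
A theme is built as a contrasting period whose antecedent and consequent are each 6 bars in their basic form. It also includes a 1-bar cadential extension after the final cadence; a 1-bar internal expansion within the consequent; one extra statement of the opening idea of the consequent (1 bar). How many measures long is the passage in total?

15 measures

Basic contrasting period: 6 + 6 = 12 bars.
12 (basic form) + 1 (cadential extension) + 1 (internal expansion) + 1 (extra statement) = 15.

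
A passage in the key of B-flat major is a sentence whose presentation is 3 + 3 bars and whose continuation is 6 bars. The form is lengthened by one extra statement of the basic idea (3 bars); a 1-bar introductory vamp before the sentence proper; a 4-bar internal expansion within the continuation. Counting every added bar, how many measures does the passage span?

20 measures

Basic sentence: 3 + 3 + 6 = 12 bars.
12 (basic form) + 3 (extra statement) + 1 (introduction) + 4 (internal expansion) = 20.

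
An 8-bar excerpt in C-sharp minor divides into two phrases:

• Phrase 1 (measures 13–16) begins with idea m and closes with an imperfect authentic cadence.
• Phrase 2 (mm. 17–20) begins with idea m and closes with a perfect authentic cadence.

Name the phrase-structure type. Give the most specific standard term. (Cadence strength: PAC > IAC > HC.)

parallel period

Phrase 1 ends with an imperfect authentic cadence (weaker) and phrase 2 with a perfect authentic cadence (stronger): antecedent + consequent = a period.
The two phrases open with the same material (m / m), so the period is parallel.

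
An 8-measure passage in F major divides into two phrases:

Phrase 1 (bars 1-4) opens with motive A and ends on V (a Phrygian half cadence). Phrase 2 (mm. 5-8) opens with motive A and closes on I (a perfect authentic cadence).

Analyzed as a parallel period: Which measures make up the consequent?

measures 5–8

The antecedent is the phrase ending with the weaker cadence (Phrygian half cadence, phrase 1) and the consequent the one ending more conclusively (perfect authentic cadence, phrase 2); the consequent is mm. 5–8.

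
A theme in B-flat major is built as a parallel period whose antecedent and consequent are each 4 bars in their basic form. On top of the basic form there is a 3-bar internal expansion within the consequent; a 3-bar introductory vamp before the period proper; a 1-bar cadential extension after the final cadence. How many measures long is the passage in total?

15 measures

Basic parallel period: 4 + 4 = 8 bars.
8 (basic form) + 3 (internal expansion) + 3 (introduction) + 1 (cadential extension) = 15.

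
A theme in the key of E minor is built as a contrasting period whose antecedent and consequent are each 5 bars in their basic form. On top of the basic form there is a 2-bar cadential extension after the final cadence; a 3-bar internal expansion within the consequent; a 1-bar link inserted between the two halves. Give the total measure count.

16 measures

Basic contrasting period: 5 + 5 = 10 bars.
10 (basic form) + 2 (cadential extension) + 3 (internal expansion) + 1 (link) = 16.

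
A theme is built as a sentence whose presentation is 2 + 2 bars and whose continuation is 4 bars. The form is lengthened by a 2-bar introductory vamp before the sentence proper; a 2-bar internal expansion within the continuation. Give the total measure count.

12 measures

Basic sentence: 2 + 2 + 4 = 8 bars.
8 (basic form) + 2 (introduction) + 2 (internal expansion) = 12.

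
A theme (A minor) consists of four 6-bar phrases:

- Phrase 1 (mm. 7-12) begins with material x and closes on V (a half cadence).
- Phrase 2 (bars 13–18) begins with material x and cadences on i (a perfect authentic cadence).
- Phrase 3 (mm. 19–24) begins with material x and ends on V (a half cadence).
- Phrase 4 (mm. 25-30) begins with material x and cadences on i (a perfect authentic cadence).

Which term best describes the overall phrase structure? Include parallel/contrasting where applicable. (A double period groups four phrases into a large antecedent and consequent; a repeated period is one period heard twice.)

The cadence pattern HC–PAC–HC–PAC is weak–strong twice, and phrases 3–4 restate phrases 1–2: a period heard twice, not a double period (which would end weakly at phrase 2).

repeated period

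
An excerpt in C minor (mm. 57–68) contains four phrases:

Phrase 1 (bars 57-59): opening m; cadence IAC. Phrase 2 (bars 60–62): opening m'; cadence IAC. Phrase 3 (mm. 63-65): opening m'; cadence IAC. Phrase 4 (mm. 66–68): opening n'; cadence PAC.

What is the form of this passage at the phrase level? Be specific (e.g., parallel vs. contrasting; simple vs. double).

Four phrases in two halves: the first half (bars 57–62) ends with an imperfect authentic cadence, the second (bars 63–68) with a perfect authentic cadence — a large antecedent–consequent pair, i.e. a double period.
Phrase 3 begins with the same material as phrase 1, making it parallel.

parallel double period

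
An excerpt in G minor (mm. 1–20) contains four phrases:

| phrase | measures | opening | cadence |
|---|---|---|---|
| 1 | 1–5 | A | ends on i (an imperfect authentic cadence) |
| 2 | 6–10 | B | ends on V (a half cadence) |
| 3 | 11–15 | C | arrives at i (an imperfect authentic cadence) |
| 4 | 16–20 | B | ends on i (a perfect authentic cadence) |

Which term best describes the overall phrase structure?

contrasting double period

Four phrases in two halves: the first half (mm. 1–10) ends with a half cadence, the second (mm. 11–20) with a perfect authentic cadence — a large antecedent–consequent pair, i.e. a double period.
Phrase 3 begins with different material from phrase 1, making it contrasting.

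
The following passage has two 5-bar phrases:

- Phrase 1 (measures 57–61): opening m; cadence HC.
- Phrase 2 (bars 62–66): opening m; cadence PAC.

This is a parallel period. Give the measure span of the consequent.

The phrase ending with the weaker cadence (half cadence) is the antecedent; the one ending more conclusively (perfect authentic cadence) is the consequent. The consequent is measures 62–66.

measures 62–66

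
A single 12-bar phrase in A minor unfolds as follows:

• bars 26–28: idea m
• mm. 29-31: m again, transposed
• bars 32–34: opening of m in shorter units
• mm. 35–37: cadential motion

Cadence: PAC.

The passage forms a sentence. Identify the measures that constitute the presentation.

measures 26–31

The presentation of a sentence is the basic idea (mm. 26–28) plus its repetition (bars 29-31); the presentation is therefore mm. 26–31.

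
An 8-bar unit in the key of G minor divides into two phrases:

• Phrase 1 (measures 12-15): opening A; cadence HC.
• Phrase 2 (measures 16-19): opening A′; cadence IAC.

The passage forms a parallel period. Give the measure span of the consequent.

measures 16–19

The phrase ending with the weaker cadence (half cadence) is the antecedent; the one ending more conclusively (imperfect authentic cadence) is the consequent. The consequent is measures 16–19.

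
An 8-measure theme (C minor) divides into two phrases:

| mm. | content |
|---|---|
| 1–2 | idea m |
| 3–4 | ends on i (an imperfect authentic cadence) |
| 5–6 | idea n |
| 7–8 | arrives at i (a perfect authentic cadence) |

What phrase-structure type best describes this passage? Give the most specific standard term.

contrasting period

Phrase 1 ends with an imperfect authentic cadence (weaker) and phrase 2 with a perfect authentic cadence (stronger): antecedent + consequent = a period.
The two phrases open with different material (m / n), so the period is contrasting.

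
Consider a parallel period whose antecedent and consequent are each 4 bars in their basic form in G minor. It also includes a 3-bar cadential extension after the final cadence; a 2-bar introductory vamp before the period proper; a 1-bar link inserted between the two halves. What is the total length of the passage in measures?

Basic parallel period: 4 + 4 = 8 bars.
8 (basic form) + 3 (cadential extension) + 2 (introduction) + 1 (link) = 14.

14 measures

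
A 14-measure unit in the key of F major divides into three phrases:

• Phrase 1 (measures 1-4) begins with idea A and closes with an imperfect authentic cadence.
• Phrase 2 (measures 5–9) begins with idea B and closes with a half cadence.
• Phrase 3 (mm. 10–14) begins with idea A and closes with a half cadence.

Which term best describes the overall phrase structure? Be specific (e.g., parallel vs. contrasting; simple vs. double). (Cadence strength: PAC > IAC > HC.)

The final phrase closes with a half cadence, which is not stronger than the preceding half cadence; the 3 phrases lack an overall antecedent–consequent design and so form a phrase group.

phrase group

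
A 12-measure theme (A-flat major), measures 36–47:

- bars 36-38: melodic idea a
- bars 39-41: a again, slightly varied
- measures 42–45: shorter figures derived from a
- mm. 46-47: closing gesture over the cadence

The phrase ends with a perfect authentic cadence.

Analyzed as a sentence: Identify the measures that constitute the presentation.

measures 36–41

The presentation of a sentence is the basic idea (bars 36–38) plus its repetition (mm. 39–41); the presentation is therefore bars 36–41.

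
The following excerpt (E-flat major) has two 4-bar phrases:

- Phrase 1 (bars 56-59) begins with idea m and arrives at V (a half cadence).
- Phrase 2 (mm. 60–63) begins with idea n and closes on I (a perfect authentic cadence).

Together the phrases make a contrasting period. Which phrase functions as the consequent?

phrase 2

The phrase ending with the weaker cadence (half cadence) is the antecedent; the one ending more conclusively (perfect authentic cadence) is the consequent. The consequent is phrase 2.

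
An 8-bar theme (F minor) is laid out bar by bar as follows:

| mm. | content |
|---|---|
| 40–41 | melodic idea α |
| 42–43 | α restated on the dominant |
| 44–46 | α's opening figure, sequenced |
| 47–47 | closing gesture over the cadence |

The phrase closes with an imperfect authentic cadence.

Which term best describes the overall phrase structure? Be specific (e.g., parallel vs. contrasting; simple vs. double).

sentence

Basic idea (bars 40–41) + its repetition (bars 42–43) form the presentation; fragmentation and cadence (mm. 44–47) form the continuation — the 8-bar whole is a sentence.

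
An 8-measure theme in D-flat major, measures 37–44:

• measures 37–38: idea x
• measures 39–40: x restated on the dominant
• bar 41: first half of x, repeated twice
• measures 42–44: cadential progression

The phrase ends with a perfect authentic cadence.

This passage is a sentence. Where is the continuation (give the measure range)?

measures 41–44

After the presentation (mm. 37–40), the continuation covers the fragmentation through the cadence: bars 41–44.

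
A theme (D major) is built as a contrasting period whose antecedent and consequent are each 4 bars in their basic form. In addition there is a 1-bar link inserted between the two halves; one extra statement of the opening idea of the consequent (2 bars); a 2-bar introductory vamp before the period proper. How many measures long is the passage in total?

Basic contrasting period: 4 + 4 = 8 bars.
8 (basic form) + 1 (link) + 2 (extra statement) + 2 (introduction) = 13.

13 measures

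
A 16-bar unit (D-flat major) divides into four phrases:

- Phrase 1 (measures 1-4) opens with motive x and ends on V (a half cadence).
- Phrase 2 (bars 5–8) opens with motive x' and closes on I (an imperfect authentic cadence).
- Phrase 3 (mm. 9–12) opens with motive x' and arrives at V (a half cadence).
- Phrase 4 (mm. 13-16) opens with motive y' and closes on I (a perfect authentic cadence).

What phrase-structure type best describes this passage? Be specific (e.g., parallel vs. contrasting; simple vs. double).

parallel double period

Four phrases in two halves: the first half (bars 1–8) ends with an imperfect authentic cadence, the second (mm. 9–16) with a perfect authentic cadence — a large antecedent–consequent pair, i.e. a double period.
Phrase 3 begins with the same material as phrase 1, making it parallel.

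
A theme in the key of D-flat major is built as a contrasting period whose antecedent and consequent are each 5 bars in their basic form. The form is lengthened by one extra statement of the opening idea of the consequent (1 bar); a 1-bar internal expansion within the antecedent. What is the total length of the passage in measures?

12 measures

Basic contrasting period: 5 + 5 = 10 bars.
10 (basic form) + 1 (extra statement) + 1 (internal expansion) = 12.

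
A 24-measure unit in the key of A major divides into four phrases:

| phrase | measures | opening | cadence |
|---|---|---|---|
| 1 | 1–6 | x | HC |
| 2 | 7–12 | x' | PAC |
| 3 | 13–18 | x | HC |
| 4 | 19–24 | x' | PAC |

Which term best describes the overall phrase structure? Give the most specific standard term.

The cadence pattern HC–PAC–HC–PAC is weak–strong twice, and phrases 3–4 restate phrases 1–2: a period heard twice, not a double period (which would end weakly at phrase 2).

repeated period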